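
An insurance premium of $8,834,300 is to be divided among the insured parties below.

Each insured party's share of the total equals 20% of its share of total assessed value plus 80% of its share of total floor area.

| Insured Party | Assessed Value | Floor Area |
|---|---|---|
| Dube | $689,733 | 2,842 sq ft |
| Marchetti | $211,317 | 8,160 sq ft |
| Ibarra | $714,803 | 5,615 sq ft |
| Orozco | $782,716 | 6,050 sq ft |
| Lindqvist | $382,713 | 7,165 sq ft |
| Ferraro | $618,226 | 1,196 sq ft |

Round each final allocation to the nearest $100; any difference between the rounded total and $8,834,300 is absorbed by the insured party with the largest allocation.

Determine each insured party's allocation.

Dube: $1,005,800 · Marchetti: $1,968,500 · Ibarra: $1,650,500 · Orozco: $1,784,900 · Lindqvist: $1,830,900 · Ferraro: $593,700

Assessed value total 3,399,508; floor area total 31,028.
Blended shares (20% assessed value + 80% floor area): Dube 0.1139; Marchetti 0.2228; Ibarra 0.1868; Orozco 0.2020; Lindqvist 0.2073; Ferraro 0.0672.
Pro-rata amounts: Dube 1,005,821.74; Marchetti 1,968,483.69; Ibarra 1,650,475.03; Orozco 1,784,854.77; Lindqvist 1,830,927.71; Ferraro 593,737.07.
Rounded to nearest $100: Dube $1,005,800; Marchetti $1,968,500; Ibarra $1,650,500; Orozco $1,784,900; Lindqvist $1,830,900; Ferraro $593,700. Sum = $8,834,300.
No rounding difference to absorb.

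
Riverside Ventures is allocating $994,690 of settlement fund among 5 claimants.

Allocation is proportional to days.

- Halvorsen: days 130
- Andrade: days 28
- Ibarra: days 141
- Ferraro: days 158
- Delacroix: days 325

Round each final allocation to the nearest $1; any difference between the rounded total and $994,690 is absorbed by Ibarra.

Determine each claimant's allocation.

Halvorsen: $165,358 | Andrade: $35,615 | Ibarra: $179,350 | Ferraro: $200,973 | Delacroix: $413,394

Combined days = 782.
Unrounded shares: Halvorsen 130/782 × $994,690 = 165,357.67; Andrade 28/782 × $994,690 = 35,615.499; Ibarra 141/782 × $994,690 = 179,349.48; Ferraro 158/782 × $994,690 = 200,973.17; Delacroix 325/782 × $994,690 = 413,394.18.
Rounded to nearest $1: Halvorsen $165,358; Andrade $35,615; Ibarra $179,349; Ferraro $200,973; Delacroix $413,394. Sum = $994,689.
Difference $994,690 − $994,689 = +$1 applied to Ibarra: Ibarra becomes $179,350.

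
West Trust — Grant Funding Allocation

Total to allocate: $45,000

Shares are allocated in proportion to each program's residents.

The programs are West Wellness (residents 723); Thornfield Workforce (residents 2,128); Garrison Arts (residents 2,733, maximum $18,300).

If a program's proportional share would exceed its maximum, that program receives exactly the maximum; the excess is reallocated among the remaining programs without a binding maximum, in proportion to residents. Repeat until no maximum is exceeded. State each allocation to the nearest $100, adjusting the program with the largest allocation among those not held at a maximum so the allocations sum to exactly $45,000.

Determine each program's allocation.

Total residents = 5,584.
Unconstrained shares: West Wellness 5,826.47; Thornfield Workforce 17,149.00; Garrison Arts 22,024.53.
Cap binds for Garrison Arts ($18,300); balance $26,700 reallocated over remaining residents 2,851.
Shares after redistribution: West Wellness 6,770.99 → $6,800; Thornfield Workforce 19,929.01 → $19,900.

West Wellness: $6,800; Thornfield Workforce: $19,900; Garrison Arts: $18,300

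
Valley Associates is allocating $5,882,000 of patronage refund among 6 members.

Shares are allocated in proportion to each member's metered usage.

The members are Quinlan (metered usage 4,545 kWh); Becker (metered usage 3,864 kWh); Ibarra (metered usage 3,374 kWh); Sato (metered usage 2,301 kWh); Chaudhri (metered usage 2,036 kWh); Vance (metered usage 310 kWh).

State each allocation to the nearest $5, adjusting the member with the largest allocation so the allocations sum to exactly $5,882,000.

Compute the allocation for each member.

Quinlan: $1,627,130; Becker: $1,383,325; Ibarra: $1,207,905; Sato: $823,765; Chaudhri: $728,895; Vance: $110,980

Total metered usage = 16,430.
Raw shares: Quinlan 4,545/16,430 × $5,882,000 = 1,627,126.60; Becker 3,864/16,430 × $5,882,000 = 1,383,326.11; Ibarra 3,374/16,430 × $5,882,000 = 1,207,904.32; Sato 2,301/16,430 × $5,882,000 = 823,766.40; Chaudhri 2,036/16,430 × $5,882,000 = 728,895.44; Vance 310/16,430 × $5,882,000 = 110,981.13.
After rounding ($5): Quinlan $1,627,125; Becker $1,383,325; Ibarra $1,207,905; Sato $823,765; Chaudhri $728,895; Vance $110,980. Sum = $5,881,995.
Difference $5,882,000 − $5,881,995 = +$5 applied to largest allocation (Quinlan): Quinlan becomes $1,627,130.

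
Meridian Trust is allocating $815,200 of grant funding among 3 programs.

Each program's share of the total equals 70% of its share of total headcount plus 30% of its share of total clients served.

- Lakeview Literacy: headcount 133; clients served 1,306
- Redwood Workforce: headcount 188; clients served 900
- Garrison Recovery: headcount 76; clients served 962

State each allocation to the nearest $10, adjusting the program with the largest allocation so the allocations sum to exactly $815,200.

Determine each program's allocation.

Lakeview Literacy: $291,990 · Redwood Workforce: $339,710 · Garrison Recovery: $183,500

Headcount total 397; clients served total 3,168.
Blended shares (70% headcount + 30% clients served): Lakeview Literacy 0.3582; Redwood Workforce 0.4167; Garrison Recovery 0.2251.
Raw shares: Lakeview Literacy 291,990.83; Redwood Workforce 339,704.78; Garrison Recovery 183,504.39.
After rounding ($10): Lakeview Literacy $291,990; Redwood Workforce $339,700; Garrison Recovery $183,500. Sum = $815,190.
Difference $815,200 − $815,190 = +$10 applied to largest allocation (Redwood Workforce): Redwood Workforce becomes $339,710.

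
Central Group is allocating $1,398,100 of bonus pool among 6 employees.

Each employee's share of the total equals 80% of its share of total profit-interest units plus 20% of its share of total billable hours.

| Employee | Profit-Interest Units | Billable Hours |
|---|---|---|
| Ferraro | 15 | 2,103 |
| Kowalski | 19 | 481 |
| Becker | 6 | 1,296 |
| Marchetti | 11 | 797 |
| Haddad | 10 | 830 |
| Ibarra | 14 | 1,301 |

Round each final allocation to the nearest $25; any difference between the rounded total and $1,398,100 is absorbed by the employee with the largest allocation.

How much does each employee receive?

Totals — profit-interest units 75, billable hours 6,808.
Composite weights (80% profit-interest units + 20% billable hours): Ferraro 0.2218; Kowalski 0.2168; Becker 0.1021; Marchetti 0.1407; Haddad 0.1310; Ibarra 0.1876.
Pro-rata amounts: Ferraro 310,070.98; Kowalski 303,104.03; Becker 142,708.06; Marchetti 196,778.33; Haddad 183,220.65; Ibarra 262,217.95.
At nearest $25: Ferraro $310,075; Kowalski $303,100; Becker $142,700; Marchetti $196,775; Haddad $183,225; Ibarra $262,225. Sum = $1,398,100.
Rounded total matches; no reconciliation needed.

Ferraro: $310,075 · Kowalski: $303,100 · Becker: $142,700 · Marchetti: $196,775 · Haddad: $183,225 · Ibarra: $262,225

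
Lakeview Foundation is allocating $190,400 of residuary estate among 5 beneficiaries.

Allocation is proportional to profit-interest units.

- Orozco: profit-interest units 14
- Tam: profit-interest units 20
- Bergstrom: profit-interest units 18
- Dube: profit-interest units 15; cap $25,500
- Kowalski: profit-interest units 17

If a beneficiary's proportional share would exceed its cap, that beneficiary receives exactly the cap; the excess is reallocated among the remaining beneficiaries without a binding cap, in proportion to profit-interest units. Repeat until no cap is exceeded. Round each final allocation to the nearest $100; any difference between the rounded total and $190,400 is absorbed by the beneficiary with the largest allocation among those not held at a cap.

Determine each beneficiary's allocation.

Orozco: $33,500 · Tam: $47,800 · Bergstrom: $43,000 · Dube: $25,500 · Kowalski: $40,600

Profit-interest units total: 84.
Proportional shares (ignoring caps): Orozco 31,733.33; Tam 45,333.33; Bergstrom 40,800.00; Dube 34,000.00; Kowalski 38,533.33.
Capped: Dube ($25,500); remaining pool $164,900 reallocated over remaining profit-interest units 69.
Redistributed shares: Orozco 33,457.97 → $33,500; Tam 47,797.10 → $47,800; Bergstrom 43,017.39 → $43,000; Kowalski 40,627.54 → $40,600.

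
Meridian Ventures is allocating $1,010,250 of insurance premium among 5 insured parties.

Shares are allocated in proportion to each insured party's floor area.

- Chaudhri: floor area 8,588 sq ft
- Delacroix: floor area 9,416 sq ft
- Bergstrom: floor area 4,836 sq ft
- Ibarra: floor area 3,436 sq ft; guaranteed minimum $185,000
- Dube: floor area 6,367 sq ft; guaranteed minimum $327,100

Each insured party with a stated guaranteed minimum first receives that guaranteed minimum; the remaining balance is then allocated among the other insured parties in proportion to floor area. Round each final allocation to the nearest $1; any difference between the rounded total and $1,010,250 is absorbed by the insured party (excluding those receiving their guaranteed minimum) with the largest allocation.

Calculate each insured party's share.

Chaudhri: $187,308 | Delacroix: $205,367 | Bergstrom: $105,475 | Ibarra: $185,000 | Dube: $327,100

Guaranteed amounts: Ibarra $185,000; Dube $327,100. Residual $498,150.
Residual split over remaining floor area 22,840: Chaudhri 187,307.89 → $187,308; Delacroix 205,366.92 → $205,367; Bergstrom 105,475.19 → $105,475.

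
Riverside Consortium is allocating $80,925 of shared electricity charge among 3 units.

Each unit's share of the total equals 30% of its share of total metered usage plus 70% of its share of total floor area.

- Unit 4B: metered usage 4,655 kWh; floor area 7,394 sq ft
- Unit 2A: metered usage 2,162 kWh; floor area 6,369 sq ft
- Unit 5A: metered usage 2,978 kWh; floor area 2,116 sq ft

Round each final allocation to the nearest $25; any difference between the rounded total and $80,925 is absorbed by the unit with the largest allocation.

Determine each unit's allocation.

Metered usage total 9,795; floor area total 15,879.
Combined weights (30% metered usage + 70% floor area): Unit 4B 0.4685; Unit 2A 0.3470; Unit 5A 0.1845.
Unrounded shares: Unit 4B 37,915.41; Unit 2A 28,079.72; Unit 5A 14,929.87.
Rounded to nearest $25: Unit 4B $37,925; Unit 2A $28,075; Unit 5A $14,925. Sum = $80,925.
No rounding difference to absorb.

Unit 4B: $37,925 | Unit 2A: $28,075 | Unit 5A: $14,925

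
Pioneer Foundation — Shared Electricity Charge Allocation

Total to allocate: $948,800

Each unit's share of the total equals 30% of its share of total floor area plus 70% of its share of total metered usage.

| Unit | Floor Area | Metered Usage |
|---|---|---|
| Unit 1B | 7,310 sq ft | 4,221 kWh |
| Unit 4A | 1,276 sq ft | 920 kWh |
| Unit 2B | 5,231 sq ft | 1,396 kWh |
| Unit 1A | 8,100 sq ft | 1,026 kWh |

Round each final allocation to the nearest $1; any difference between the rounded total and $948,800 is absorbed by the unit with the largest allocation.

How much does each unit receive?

Unit 1B: $465,613 · Unit 4A: $97,363 · Unit 2B: $190,528 · Unit 1A: $195,296

Floor area total 21,917; metered usage total 7,563.
Composite weights (30% floor area + 70% metered usage): Unit 1B 0.4907; Unit 4A 0.1026; Unit 2B 0.2008; Unit 1A 0.2058.
Raw shares: Unit 1B 465,611.85; Unit 4A 97,363.28; Unit 2B 190,528.47; Unit 1A 195,296.40.
After rounding ($1): Unit 1B $465,612; Unit 4A $97,363; Unit 2B $190,528; Unit 1A $195,296. Sum = $948,799.
Difference $948,800 − $948,799 = +$1 applied to largest allocation (Unit 1B): Unit 1B becomes $465,613.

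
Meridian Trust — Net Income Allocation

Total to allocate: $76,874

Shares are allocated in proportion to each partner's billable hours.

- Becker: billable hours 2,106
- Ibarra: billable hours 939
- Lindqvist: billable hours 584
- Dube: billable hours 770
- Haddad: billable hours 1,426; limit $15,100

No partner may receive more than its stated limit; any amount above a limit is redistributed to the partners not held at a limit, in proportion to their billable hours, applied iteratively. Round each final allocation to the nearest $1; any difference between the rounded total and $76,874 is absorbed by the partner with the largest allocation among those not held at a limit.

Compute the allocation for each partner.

Sum of billable hours: 5,825.
Unconstrained shares: Becker 27,793.42; Ibarra 12,392.22; Lindqvist 7,707.20; Dube 10,161.88; Haddad 18,819.28.
Capped: Haddad ($15,100); residual $61,774 reallocated over remaining billable hours 4,399.
Remaining shares: Becker 29,574.00 → $29,574; Ibarra 13,186.13 → $13,186; Lindqvist 8,200.96 → $8,201; Dube 10,812.91 → $10,813.

Becker: $29,574; Ibarra: $13,186; Lindqvist: $8,201; Dube: $10,813; Haddad: $15,100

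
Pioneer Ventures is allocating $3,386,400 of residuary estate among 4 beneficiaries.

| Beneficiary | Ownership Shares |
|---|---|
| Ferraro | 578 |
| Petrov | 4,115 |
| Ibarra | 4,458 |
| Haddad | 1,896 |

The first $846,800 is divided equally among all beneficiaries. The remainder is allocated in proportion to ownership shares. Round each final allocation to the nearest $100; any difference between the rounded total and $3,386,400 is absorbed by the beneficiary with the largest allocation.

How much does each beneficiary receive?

Ferraro: $344,600 | Petrov: $1,157,700 | Ibarra: $1,236,500 | Haddad: $647,600

$846,800 shared equally gives $211,700 per beneficiary.
Remainder $2,539,600 by ownership shares (total 11,047): Ferraro 132,876.69 → $132,900; Petrov 945,999.28 → $946,000; Ibarra 1,024,851.71 → $1,024,900; Haddad 435,872.33 → $435,900.
Rounding difference −$100 on remainder applied to Ibarra.
Totals: Ferraro $211,700 + $132,900 = $344,600; Petrov $211,700 + $946,000 = $1,157,700; Ibarra $211,700 + $1,024,800 = $1,236,500; Haddad $211,700 + $435,900 = $647,600.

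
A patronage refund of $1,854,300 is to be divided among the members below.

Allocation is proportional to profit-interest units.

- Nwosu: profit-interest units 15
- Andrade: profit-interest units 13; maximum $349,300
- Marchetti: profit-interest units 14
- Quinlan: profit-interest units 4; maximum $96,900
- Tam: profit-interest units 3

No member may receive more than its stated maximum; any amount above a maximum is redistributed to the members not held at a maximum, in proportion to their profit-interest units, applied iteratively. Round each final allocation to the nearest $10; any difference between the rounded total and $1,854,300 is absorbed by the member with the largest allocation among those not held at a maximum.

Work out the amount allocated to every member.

Nwosu: $660,050 · Andrade: $349,300 · Marchetti: $616,040 · Quinlan: $96,900 · Tam: $132,010

Total profit-interest units = 49.
Unconstrained shares: Nwosu 567,642.86; Andrade 491,957.14; Marchetti 529,800.00; Quinlan 151,371.43; Tam 113,528.57.
Held at cap: Andrade ($349,300), Quinlan ($96,900); remaining pool $1,408,100 reallocated over remaining profit-interest units 32.
Shares after redistribution: Nwosu 660,046.88 → $660,050; Marchetti 616,043.75 → $616,040; Tam 132,009.38 → $132,010.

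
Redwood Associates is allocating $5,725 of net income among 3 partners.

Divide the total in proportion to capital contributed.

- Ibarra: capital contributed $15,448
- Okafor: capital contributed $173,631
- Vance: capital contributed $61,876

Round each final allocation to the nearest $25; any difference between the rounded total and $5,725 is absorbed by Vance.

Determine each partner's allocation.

Ibarra: $350 · Okafor: $3,950 · Vance: $1,425

Combined capital contributed = 250,955.
Pro-rata amounts: Ibarra 15,448/250,955 × $5,725 = 352.41; Okafor 173,631/250,955 × $5,725 = 3,961.02; Vance 61,876/250,955 × $5,725 = 1,411.57.
Rounded to nearest $25: Ibarra $350; Okafor $3,950; Vance $1,400. Sum = $5,700.
Difference $5,725 − $5,700 = +$25 applied to Vance: Vance becomes $1,425.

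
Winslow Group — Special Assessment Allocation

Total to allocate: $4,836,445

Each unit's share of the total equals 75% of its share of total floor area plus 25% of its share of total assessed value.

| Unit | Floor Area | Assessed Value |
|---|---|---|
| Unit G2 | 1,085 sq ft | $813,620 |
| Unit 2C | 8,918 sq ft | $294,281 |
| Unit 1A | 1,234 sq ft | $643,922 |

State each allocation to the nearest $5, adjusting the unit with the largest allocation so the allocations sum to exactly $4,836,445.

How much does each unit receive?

Unit G2: $911,805 | Unit 2C: $3,081,865 | Unit 1A: $842,775

Totals — floor area 11,237, assessed value 1,751,823.
Blended shares (75% floor area + 25% assessed value): Unit G2 0.1885; Unit 2C 0.6372; Unit 1A 0.1743.
Proportional shares: Unit G2 911,802.84; Unit 2C 3,081,867.58; Unit 1A 842,774.58.
After rounding ($5): Unit G2 $911,805; Unit 2C $3,081,870; Unit 1A $842,775. Sum = $4,836,450.
Difference $4,836,445 − $4,836,450 = −$5 applied to largest allocation (Unit 2C): Unit 2C becomes $3,081,865.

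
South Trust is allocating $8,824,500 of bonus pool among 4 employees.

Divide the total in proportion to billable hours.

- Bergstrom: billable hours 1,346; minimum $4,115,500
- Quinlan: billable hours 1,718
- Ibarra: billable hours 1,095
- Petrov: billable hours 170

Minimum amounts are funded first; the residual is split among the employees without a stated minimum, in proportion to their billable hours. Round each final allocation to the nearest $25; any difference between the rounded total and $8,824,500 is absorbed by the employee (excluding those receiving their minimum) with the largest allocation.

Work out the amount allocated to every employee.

Bergstrom: $4,115,500 | Quinlan: $2,712,050 | Ibarra: $1,728,575 | Petrov: $268,375

Guaranteed amounts: Bergstrom $4,115,500. Residual $4,709,000.
Residual split over remaining billable hours 2,983: Quinlan 2,712,055.65 → $2,712,050; Ibarra 1,728,580.29 → $1,728,575; Petrov 268,364.06 → $268,375.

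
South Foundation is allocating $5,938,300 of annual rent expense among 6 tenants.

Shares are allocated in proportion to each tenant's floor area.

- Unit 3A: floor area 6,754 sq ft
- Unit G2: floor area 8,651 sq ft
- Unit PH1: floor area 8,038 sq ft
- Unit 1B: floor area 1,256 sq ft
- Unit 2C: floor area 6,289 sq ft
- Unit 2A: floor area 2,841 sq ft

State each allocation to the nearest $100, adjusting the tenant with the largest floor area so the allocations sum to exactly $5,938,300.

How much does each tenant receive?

Total floor area = 6,754 + 8,651 + 8,038 + 1,256 + 6,289 + 2,841 = 33,829.
Unrounded shares: Unit 3A 1,185,588.64; Unit G2 1,518,585.63; Unit PH1 1,410,980.38; Unit 1B 220,476.66; Unit 2C 1,103,963.13; Unit 2A 498,705.56.
Rounded to nearest $100: Unit 3A $1,185,600; Unit G2 $1,518,600; Unit PH1 $1,411,000; Unit 1B $220,500; Unit 2C $1,104,000; Unit 2A $498,700. Sum = $5,938,400.
Difference $5,938,300 − $5,938,400 = −$100 applied to largest floor area (Unit G2): Unit G2 becomes $1,518,500.

Unit 3A: $1,185,600; Unit G2: $1,518,500; Unit PH1: $1,411,000; Unit 1B: $220,500; Unit 2C: $1,104,000; Unit 2A: $498,700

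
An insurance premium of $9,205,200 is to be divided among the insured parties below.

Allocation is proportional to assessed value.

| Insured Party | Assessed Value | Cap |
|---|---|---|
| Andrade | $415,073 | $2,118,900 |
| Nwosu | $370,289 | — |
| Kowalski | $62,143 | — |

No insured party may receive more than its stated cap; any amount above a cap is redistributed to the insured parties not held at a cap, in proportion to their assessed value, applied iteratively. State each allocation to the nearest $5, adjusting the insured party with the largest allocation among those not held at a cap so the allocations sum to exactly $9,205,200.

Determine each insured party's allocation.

Andrade: $2,118,900 | Nwosu: $6,067,955 | Kowalski: $1,018,345

Combined assessed value = 847,505.
Proportional shares (ignoring caps): Andrade 4,508,327.36; Nwosu 4,021,904.65; Kowalski 674,967.99.
Held at cap: Andrade ($2,118,900); remaining pool $7,086,300 reallocated over remaining assessed value 432,432.
Remaining shares: Nwosu 6,067,957.37 → $6,067,955; Kowalski 1,018,342.63 → $1,018,345.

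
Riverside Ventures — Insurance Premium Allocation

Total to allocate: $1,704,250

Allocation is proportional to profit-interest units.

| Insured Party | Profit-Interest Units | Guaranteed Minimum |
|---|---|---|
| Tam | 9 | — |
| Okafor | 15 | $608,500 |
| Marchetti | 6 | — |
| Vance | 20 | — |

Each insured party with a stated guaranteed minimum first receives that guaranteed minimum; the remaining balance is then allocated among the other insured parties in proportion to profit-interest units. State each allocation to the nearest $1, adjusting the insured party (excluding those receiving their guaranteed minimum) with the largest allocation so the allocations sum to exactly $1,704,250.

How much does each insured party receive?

Guaranteed amounts: Okafor $608,500. Balance $1,095,750.
Balance split over remaining profit-interest units 35: Tam 281,764.29 → $281,764; Marchetti 187,842.86 → $187,843; Vance 626,142.86 → $626,143.

Tam: $281,764; Okafor: $608,500; Marchetti: $187,843; Vance: $626,143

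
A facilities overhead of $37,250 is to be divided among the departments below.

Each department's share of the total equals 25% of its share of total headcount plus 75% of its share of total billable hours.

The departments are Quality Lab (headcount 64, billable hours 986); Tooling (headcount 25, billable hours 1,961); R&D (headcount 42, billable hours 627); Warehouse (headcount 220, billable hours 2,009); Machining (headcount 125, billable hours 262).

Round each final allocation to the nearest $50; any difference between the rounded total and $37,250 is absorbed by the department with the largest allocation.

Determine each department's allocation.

Totals — headcount 476, billable hours 5,845.
Combined weights (25% headcount + 75% billable hours): Quality Lab 0.1601; Tooling 0.2648; R&D 0.1025; Warehouse 0.3733; Machining 0.0993.
Proportional shares: Quality Lab 5,964.91; Tooling 9,862.15; R&D 3,818.58; Warehouse 13,906.57; Machining 3,697.80.
Rounded to nearest $50: Quality Lab $5,950; Tooling $9,850; R&D $3,800; Warehouse $13,900; Machining $3,700. Sum = $37,200.
Difference $37,250 − $37,200 = +$50 applied to largest allocation (Warehouse): Warehouse becomes $13,950.

Quality Lab: $5,950; Tooling: $9,850; R&D: $3,800; Warehouse: $13,950; Machining: $3,700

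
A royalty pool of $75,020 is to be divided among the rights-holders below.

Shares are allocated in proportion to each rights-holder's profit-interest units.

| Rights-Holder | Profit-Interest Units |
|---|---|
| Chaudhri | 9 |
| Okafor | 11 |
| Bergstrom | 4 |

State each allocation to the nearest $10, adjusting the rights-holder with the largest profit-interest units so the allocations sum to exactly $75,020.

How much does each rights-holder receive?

Chaudhri: $28,130; Okafor: $34,390; Bergstrom: $12,500

Profit-interest units total: 24.
Proportional shares: Chaudhri 9/24 × $75,020 = 28,132.50; Okafor 11/24 × $75,020 = 34,384.17; Bergstrom 4/24 × $75,020 = 12,503.33.
At nearest $10: Chaudhri $28,130; Okafor $34,380; Bergstrom $12,500. Sum = $75,010.
Difference $75,020 − $75,010 = +$10 applied to largest profit-interest units (Okafor): Okafor becomes $34,390.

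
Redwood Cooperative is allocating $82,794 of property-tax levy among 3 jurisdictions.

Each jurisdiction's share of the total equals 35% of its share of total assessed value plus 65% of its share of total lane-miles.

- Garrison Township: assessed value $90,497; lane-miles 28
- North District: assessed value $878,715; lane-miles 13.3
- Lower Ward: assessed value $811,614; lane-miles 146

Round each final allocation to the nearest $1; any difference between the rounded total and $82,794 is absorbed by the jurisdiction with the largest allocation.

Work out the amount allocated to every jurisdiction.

Assessed value total 1,780,826; lane-miles total 187.3.
Combined weights (35% assessed value + 65% lane-miles): Garrison Township 0.1150; North District 0.2189; Lower Ward 0.6662.
Pro-rata amounts: Garrison Township 9,517.70; North District 18,120.03; Lower Ward 55,156.27.
Rounded to nearest $1: Garrison Township $9,518; North District $18,120; Lower Ward $55,156. Sum = $82,794.
Rounded total matches; no reconciliation needed.

Garrison Township: $9,518; North District: $18,120; Lower Ward: $55,156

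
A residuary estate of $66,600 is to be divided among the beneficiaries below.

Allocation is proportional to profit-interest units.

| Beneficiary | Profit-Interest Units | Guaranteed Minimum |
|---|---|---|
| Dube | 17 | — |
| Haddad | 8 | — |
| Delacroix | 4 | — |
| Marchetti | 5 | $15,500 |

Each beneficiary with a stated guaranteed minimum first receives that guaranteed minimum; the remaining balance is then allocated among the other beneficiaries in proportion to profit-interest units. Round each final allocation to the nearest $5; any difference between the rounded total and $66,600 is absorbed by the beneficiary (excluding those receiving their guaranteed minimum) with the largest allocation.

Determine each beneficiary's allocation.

Dube: $29,955 · Haddad: $14,095 · Delacroix: $7,050 · Marchetti: $15,500

Fund the minimums — Marchetti $15,500. Residual $51,100.
Residual split over remaining profit-interest units 29: Dube 29,955.17 → $29,955; Haddad 14,096.55 → $14,095; Delacroix 7,048.28 → $7,050.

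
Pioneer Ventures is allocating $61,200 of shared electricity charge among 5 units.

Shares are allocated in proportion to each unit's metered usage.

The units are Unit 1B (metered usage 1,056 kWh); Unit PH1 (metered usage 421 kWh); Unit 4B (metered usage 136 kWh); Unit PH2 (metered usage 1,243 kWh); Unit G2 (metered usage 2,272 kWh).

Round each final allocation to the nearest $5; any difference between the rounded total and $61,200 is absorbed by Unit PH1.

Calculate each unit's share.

Metered usage total: 5,128.
Pro-rata amounts: Unit 1B 1,056/5,128 × $61,200 = 12,602.81; Unit PH1 421/5,128 × $61,200 = 5,024.41; Unit 4B 136/5,128 × $61,200 = 1,623.09; Unit PH2 1,243/5,128 × $61,200 = 14,834.56; Unit G2 2,272/5,128 × $61,200 = 27,115.13.
After rounding ($5): Unit 1B $12,605; Unit PH1 $5,025; Unit 4B $1,625; Unit PH2 $14,835; Unit G2 $27,115. Sum = $61,205.
Difference $61,200 − $61,205 = −$5 applied to Unit PH1: Unit PH1 becomes $5,020.

Unit 1B: $12,605; Unit PH1: $5,020; Unit 4B: $1,625; Unit PH2: $14,835; Unit G2: $27,115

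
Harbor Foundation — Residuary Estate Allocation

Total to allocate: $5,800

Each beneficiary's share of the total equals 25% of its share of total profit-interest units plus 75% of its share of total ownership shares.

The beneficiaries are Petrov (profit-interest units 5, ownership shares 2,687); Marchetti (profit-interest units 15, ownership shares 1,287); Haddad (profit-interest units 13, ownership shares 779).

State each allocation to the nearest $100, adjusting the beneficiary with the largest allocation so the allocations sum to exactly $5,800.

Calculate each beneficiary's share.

Profit-interest units total 33; ownership shares total 4,753.
Blended shares (25% profit-interest units + 75% ownership shares): Petrov 0.4619; Marchetti 0.3167; Haddad 0.2214.
Raw shares: Petrov 2,678.87; Marchetti 1,836.97; Haddad 1,284.16.
After rounding ($100): Petrov $2,700; Marchetti $1,800; Haddad $1,300. Sum = $5,800.
No rounding difference to absorb.

Petrov: $2,700 | Marchetti: $1,800 | Haddad: $1,300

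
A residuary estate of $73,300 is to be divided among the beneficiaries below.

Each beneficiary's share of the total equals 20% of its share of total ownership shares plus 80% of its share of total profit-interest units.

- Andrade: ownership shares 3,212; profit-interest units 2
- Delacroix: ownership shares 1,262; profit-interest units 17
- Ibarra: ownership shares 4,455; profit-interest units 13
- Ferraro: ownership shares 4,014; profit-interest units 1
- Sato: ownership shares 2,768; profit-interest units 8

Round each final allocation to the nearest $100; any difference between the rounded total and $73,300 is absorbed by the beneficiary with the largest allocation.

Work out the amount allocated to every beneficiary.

Andrade: $5,900; Delacroix: $25,400; Ibarra: $22,800; Ferraro: $5,200; Sato: $14,000

Ownership shares total 15,711; profit-interest units total 41.
Composite weights (20% ownership shares + 80% profit-interest units): Andrade 0.0799; Delacroix 0.3478; Ibarra 0.3104; Ferraro 0.0706; Sato 0.1913.
Unrounded shares: Andrade 5,857.62; Delacroix 25,491.72; Ibarra 22,750.15; Ferraro 5,175.72; Sato 14,024.78.
Rounded to nearest $100: Andrade $5,900; Delacroix $25,500; Ibarra $22,800; Ferraro $5,200; Sato $14,000. Sum = $73,400.
Difference $73,300 − $73,400 = −$100 applied to largest allocation (Delacroix): Delacroix becomes $25,400.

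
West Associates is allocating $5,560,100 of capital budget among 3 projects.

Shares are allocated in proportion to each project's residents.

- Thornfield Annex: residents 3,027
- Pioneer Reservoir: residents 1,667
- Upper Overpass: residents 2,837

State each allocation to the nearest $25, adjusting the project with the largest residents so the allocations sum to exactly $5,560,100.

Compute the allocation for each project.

Total residents = 7,531.
Raw shares: Thornfield Annex 3,027/7,531 × $5,560,100 = 2,234,819.11; Pioneer Reservoir 1,667/7,531 × $5,560,100 = 1,230,737.84; Upper Overpass 2,837/7,531 × $5,560,100 = 2,094,543.05.
At nearest $25: Thornfield Annex $2,234,825; Pioneer Reservoir $1,230,750; Upper Overpass $2,094,550. Sum = $5,560,125.
Difference $5,560,100 − $5,560,125 = −$25 applied to largest residents (Thornfield Annex): Thornfield Annex becomes $2,234,800.

Thornfield Annex: $2,234,800; Pioneer Reservoir: $1,230,750; Upper Overpass: $2,094,550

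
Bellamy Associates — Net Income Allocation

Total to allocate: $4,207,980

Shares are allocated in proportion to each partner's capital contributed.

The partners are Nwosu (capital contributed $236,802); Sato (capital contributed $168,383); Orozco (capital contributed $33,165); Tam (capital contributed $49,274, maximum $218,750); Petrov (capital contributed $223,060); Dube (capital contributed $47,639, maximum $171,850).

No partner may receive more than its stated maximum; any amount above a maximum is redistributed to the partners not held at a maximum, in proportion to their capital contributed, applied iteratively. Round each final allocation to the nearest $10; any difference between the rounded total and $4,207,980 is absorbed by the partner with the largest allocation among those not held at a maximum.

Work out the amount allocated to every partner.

Nwosu: $1,366,720 | Sato: $971,840 | Orozco: $191,410 | Tam: $218,750 | Petrov: $1,287,410 | Dube: $171,850

Capital contributed total: 758,323.
Proportional shares (ignoring caps): Nwosu 1,314,028.56; Sato 934,367.41; Orozco 184,034.58; Tam 273,424.39; Petrov 1,237,773.37; Dube 264,351.68.
Held at cap: Tam ($218,750), Dube ($171,850); remaining pool $3,817,380 reallocated over remaining capital contributed 661,410.
Remaining shares: Nwosu 1,366,721.43 → $1,366,720; Sato 971,835.77 → $971,840; Orozco 191,414.41 → $191,410; Petrov 1,287,408.39 → $1,287,410.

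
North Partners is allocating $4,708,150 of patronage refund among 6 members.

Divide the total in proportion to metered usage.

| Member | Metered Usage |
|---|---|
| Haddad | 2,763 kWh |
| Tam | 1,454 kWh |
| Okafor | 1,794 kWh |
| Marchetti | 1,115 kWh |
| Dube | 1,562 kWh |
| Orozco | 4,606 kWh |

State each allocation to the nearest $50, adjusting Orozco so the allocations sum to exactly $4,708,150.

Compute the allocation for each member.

Total metered usage = 13,294.
Pro-rata amounts: Haddad 2,763/13,294 × $4,708,150 = 978,533.06; Tam 1,454/13,294 × $4,708,150 = 514,942.84; Okafor 1,794/13,294 × $4,708,150 = 635,355.88; Marchetti 1,115/13,294 × $4,708,150 = 394,883.95; Dube 1,562/13,294 × $4,708,150 = 553,191.69; Orozco 4,606/13,294 × $4,708,150 = 1,631,242.58.
Rounded to nearest $50: Haddad $978,550; Tam $514,950; Okafor $635,350; Marchetti $394,900; Dube $553,200; Orozco $1,631,250. Sum = $4,708,200.
Difference $4,708,150 − $4,708,200 = −$50 applied to Orozco: Orozco becomes $1,631,200.

Haddad: $978,550; Tam: $514,950; Okafor: $635,350; Marchetti: $394,900; Dube: $553,200; Orozco: $1,631,200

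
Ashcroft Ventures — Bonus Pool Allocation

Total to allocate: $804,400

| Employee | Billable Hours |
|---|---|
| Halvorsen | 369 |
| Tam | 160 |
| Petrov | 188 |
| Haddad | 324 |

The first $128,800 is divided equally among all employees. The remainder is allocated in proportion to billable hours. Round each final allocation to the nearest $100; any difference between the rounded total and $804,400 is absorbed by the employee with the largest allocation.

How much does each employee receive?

Halvorsen: $271,700 | Tam: $136,000 | Petrov: $154,200 | Haddad: $242,500

$128,800 shared equally gives $32,200 per employee.
Remainder $675,600 by billable hours (total 1,041): Halvorsen 239,477.81 → $239,500; Tam 103,838.62 → $103,800; Petrov 122,010.37 → $122,000; Haddad 210,273.20 → $210,300.
Totals: Halvorsen $32,200 + $239,500 = $271,700; Tam $32,200 + $103,800 = $136,000; Petrov $32,200 + $122,000 = $154,200; Haddad $32,200 + $210,300 = $242,500.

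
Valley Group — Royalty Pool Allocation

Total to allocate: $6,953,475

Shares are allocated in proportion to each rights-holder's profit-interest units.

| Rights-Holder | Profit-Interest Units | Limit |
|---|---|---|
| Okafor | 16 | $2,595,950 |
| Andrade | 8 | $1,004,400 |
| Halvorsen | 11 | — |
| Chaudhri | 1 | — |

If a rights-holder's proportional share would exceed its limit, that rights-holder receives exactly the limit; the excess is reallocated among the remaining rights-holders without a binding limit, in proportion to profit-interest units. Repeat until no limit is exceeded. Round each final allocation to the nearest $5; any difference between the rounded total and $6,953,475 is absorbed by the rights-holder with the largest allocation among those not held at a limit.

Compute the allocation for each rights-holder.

Combined profit-interest units = 36.
Proportional shares (ignoring caps): Okafor 3,090,433.33; Andrade 1,545,216.67; Halvorsen 2,124,672.92; Chaudhri 193,152.08.
Capped: Okafor ($2,595,950), Andrade ($1,004,400); residual $3,353,125 reallocated over remaining profit-interest units 12.
Shares after redistribution: Halvorsen 3,073,697.92 → $3,073,700; Chaudhri 279,427.08 → $279,425.

Okafor: $2,595,950 | Andrade: $1,004,400 | Halvorsen: $3,073,700 | Chaudhri: $279,425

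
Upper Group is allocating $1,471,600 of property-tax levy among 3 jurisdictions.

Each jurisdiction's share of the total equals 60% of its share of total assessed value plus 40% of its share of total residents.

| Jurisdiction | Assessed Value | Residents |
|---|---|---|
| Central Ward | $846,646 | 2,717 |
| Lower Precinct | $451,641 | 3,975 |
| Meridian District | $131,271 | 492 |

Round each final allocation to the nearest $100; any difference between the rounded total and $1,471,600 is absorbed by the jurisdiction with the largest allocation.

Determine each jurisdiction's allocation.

Assessed value total 1,429,558; residents total 7,184.
Combined weights (60% assessed value + 40% residents): Central Ward 0.5066; Lower Precinct 0.4109; Meridian District 0.0825.
Pro-rata amounts: Central Ward 745,551.62; Lower Precinct 604,656.13; Meridian District 121,392.25.
Rounded to nearest $100: Central Ward $745,600; Lower Precinct $604,700; Meridian District $121,400. Sum = $1,471,700.
Difference $1,471,600 − $1,471,700 = −$100 applied to largest allocation (Central Ward): Central Ward becomes $745,500.

Central Ward: $745,500 · Lower Precinct: $604,700 · Meridian District: $121,400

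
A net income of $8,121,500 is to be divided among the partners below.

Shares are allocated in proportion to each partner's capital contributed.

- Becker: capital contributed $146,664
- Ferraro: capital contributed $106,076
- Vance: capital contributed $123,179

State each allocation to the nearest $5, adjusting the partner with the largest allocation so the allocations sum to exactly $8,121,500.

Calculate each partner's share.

Sum of capital contributed: 375,919.
Raw shares: Becker 146,664/375,919 × $8,121,500 = 3,168,585.99; Ferraro 106,076/375,919 × $8,121,500 = 2,291,707.08; Vance 123,179/375,919 × $8,121,500 = 2,661,206.93.
Rounded to nearest $5: Becker $3,168,585; Ferraro $2,291,705; Vance $2,661,205. Sum = $8,121,495.
Difference $8,121,500 − $8,121,495 = +$5 applied to largest allocation (Becker): Becker becomes $3,168,590.

Becker: $3,168,590; Ferraro: $2,291,705; Vance: $2,661,205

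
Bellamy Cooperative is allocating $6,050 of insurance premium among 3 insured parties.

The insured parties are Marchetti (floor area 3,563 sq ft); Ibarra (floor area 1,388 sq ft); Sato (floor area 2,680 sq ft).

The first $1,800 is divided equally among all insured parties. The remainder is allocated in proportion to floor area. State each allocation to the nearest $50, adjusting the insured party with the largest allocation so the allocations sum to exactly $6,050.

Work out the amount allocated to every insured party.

Equal tier: $1,800 ÷ 3 = $600 apiece.
Remainder $4,250 by floor area (total 7,631): Marchetti 1,984.37 → $2,000; Ibarra 773.03 → $750; Sato 1,492.60 → $1,500.
Totals: Marchetti $600 + $2,000 = $2,600; Ibarra $600 + $750 = $1,350; Sato $600 + $1,500 = $2,100.

Marchetti: $2,600 | Ibarra: $1,350 | Sato: $2,100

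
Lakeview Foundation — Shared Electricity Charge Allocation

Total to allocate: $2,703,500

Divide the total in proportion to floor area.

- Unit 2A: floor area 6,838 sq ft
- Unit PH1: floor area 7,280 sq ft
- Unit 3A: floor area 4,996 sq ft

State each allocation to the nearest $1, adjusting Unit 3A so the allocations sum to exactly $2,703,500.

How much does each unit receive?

Unit 2A: $967,172 | Unit PH1: $1,029,689 | Unit 3A: $706,639

Combined floor area = 19,114.
Pro-rata amounts: Unit 2A 6,838/19,114 × $2,703,500 = 967,172.39; Unit PH1 7,280/19,114 × $2,703,500 = 1,029,689.23; Unit 3A 4,996/19,114 × $2,703,500 = 706,638.38.
At nearest $1: Unit 2A $967,172; Unit PH1 $1,029,689; Unit 3A $706,638. Sum = $2,703,499.
Difference $2,703,500 − $2,703,499 = +$1 applied to Unit 3A: Unit 3A becomes $706,639.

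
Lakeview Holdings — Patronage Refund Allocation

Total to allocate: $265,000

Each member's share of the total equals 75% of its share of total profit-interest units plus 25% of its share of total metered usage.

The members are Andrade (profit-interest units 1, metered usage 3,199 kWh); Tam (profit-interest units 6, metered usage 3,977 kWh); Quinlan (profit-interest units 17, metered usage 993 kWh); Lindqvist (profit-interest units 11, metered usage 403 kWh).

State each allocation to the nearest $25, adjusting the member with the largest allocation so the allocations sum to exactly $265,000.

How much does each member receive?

Profit-interest units total 35; metered usage total 8,572.
Composite weights (75% profit-interest units + 25% metered usage): Andrade 0.1147; Tam 0.2446; Quinlan 0.3932; Lindqvist 0.2475.
Proportional shares: Andrade 30,402.53; Tam 64,808.28; Quinlan 104,210.27; Lindqvist 65,578.93.
Rounded to nearest $25: Andrade $30,400; Tam $64,800; Quinlan $104,200; Lindqvist $65,575. Sum = $264,975.
Difference $265,000 − $264,975 = +$25 applied to largest allocation (Quinlan): Quinlan becomes $104,225.

Andrade: $30,400 · Tam: $64,800 · Quinlan: $104,225 · Lindqvist: $65,575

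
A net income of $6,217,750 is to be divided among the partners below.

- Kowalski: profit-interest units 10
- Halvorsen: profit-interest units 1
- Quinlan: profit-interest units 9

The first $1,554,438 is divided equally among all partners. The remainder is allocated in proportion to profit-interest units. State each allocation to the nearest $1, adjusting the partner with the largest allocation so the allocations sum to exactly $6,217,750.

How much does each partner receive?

Equal tier: $1,554,438 ÷ 3 = $518,146 apiece.
Remainder $4,663,312 by profit-interest units (total 20): Kowalski 2,331,656.00 → $2,331,656; Halvorsen 233,165.60 → $233,166; Quinlan 2,098,490.40 → $2,098,490.
Totals: Kowalski $518,146 + $2,331,656 = $2,849,802; Halvorsen $518,146 + $233,166 = $751,312; Quinlan $518,146 + $2,098,490 = $2,616,636.

Kowalski: $2,849,802; Halvorsen: $751,312; Quinlan: $2,616,636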